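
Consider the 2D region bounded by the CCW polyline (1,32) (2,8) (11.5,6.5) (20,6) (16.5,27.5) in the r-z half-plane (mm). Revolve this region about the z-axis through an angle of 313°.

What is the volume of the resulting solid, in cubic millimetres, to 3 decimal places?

Volume = 20089.060 mm³

Profile (r,z), 5 vertices: (1,32) (2,8) (11.5,6.5) (20,6) (16.5,27.5)
edge 0: (1,32)→(2,8)  cross = 1·8 − 2·32 = -56.0000; (r_i+r_j)·cross = 3·-56.0000 = -168.0000
edge 1: (2,8)→(11.5,6.5)  cross = 2·6.5 − 11.5·8 = -79.0000; (r_i+r_j)·cross = 13.5·-79.0000 = -1066.5000
edge 2: (11.5,6.5)→(20,6)  cross = 11.5·6 − 20·6.5 = -61.0000; (r_i+r_j)·cross = 31.5·-61.0000 = -1921.5000
edge 3: (20,6)→(16.5,27.5)  cross = 20·27.5 − 16.5·6 = 451.0000; (r_i+r_j)·cross = 36.5·451.0000 = 16461.5000
edge 4: (16.5,27.5)→(1,32)  cross = 16.5·32 − 1·27.5 = 500.5000; (r_i+r_j)·cross = 17.5·500.5000 = 8758.7500
Σcross = 755.5000 → A = |Σcross|/2 = 377.7500 mm²
Σ(r_i+r_j)·cross = 22064.2500 → first moment M = |Σ|/6 = 3677.3750
R_c = M/A = 3677.3750/377.7500 = 9.7349 mm
θ = 313° = 5.462881 rad
V = θ·R_c·A = 5.462881·9.7349·377.7500 = 20089.060 mm³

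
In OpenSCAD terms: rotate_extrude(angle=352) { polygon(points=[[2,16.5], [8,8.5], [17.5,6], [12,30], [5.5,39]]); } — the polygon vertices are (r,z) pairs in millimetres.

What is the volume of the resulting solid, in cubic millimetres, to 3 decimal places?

Profile (r,z), 5 vertices: (2,16.5) (8,8.5) (17.5,6) (12,30) (5.5,39)
edge 0: (2,16.5)→(8,8.5)  cross = 2·8.5 − 8·16.5 = -115.0000; (r_i+r_j)·cross = 10·-115.0000 = -1150.0000
edge 1: (8,8.5)→(17.5,6)  cross = 8·6 − 17.5·8.5 = -100.7500; (r_i+r_j)·cross = 25.5·-100.7500 = -2569.1250
edge 2: (17.5,6)→(12,30)  cross = 17.5·30 − 12·6 = 453.0000; (r_i+r_j)·cross = 29.5·453.0000 = 13363.5000
edge 3: (12,30)→(5.5,39)  cross = 12·39 − 5.5·30 = 303.0000; (r_i+r_j)·cross = 17.5·303.0000 = 5302.5000
edge 4: (5.5,39)→(2,16.5)  cross = 5.5·16.5 − 2·39 = 12.7500; (r_i+r_j)·cross = 7.5·12.7500 = 95.6250
Σcross = 553.0000 → A = |Σcross|/2 = 276.5000 mm²
Σ(r_i+r_j)·cross = 15042.5000 → first moment M = |Σ|/6 = 2507.0833
R_c = M/A = 2507.0833/276.5000 = 9.0672 mm
θ = 352° = 6.143559 rad
V = θ·R_c·A = 6.143559·9.0672·276.5000 = 15402.414 mm³

Volume = 15402.414 mm³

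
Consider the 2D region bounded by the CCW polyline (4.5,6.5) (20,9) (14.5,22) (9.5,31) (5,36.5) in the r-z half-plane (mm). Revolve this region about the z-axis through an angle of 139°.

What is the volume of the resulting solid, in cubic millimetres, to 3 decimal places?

Profile (r,z), 5 vertices: (4.5,6.5) (20,9) (14.5,22) (9.5,31) (5,36.5)
edge 0: (4.5,6.5)→(20,9)  cross = 4.5·9 − 20·6.5 = -89.5000; (r_i+r_j)·cross = 24.5·-89.5000 = -2192.7500
edge 1: (20,9)→(14.5,22)  cross = 20·22 − 14.5·9 = 309.5000; (r_i+r_j)·cross = 34.5·309.5000 = 10677.7500
edge 2: (14.5,22)→(9.5,31)  cross = 14.5·31 − 9.5·22 = 240.5000; (r_i+r_j)·cross = 24·240.5000 = 5772.0000
edge 3: (9.5,31)→(5,36.5)  cross = 9.5·36.5 − 5·31 = 191.7500; (r_i+r_j)·cross = 14.5·191.7500 = 2780.3750
edge 4: (5,36.5)→(4.5,6.5)  cross = 5·6.5 − 4.5·36.5 = -131.7500; (r_i+r_j)·cross = 9.5·-131.7500 = -1251.6250
Σcross = 520.5000 → A = |Σcross|/2 = 260.2500 mm²
Σ(r_i+r_j)·cross = 15785.7500 → first moment M = |Σ|/6 = 2630.9583
R_c = M/A = 2630.9583/260.2500 = 10.1093 mm
θ = 139° = 2.426008 rad
V = θ·R_c·A = 2.426008·10.1093·260.2500 = 6382.725 mm³

Volume = 6382.725 mm³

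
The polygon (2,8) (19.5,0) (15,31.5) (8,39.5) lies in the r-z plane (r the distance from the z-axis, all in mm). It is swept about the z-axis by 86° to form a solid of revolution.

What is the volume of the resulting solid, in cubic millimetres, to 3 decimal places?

Profile (r,z), 4 vertices: (2,8) (19.5,0) (15,31.5) (8,39.5)
edge 0: (2,8)→(19.5,0)  cross = 2·0 − 19.5·8 = -156.0000; (r_i+r_j)·cross = 21.5·-156.0000 = -3354.0000
edge 1: (19.5,0)→(15,31.5)  cross = 19.5·31.5 − 15·0 = 614.2500; (r_i+r_j)·cross = 34.5·614.2500 = 21191.6250
edge 2: (15,31.5)→(8,39.5)  cross = 15·39.5 − 8·31.5 = 340.5000; (r_i+r_j)·cross = 23·340.5000 = 7831.5000
edge 3: (8,39.5)→(2,8)  cross = 8·8 − 2·39.5 = -15.0000; (r_i+r_j)·cross = 10·-15.0000 = -150.0000
Σcross = 783.7500 → A = |Σcross|/2 = 391.8750 mm²
Σ(r_i+r_j)·cross = 25519.1250 → first moment M = |Σ|/6 = 4253.1875
R_c = M/A = 4253.1875/391.8750 = 10.8534 mm
θ = 86° = 1.500983 rad
V = θ·R_c·A = 1.500983·10.8534·391.8750 = 6383.963 mm³

Volume = 6383.963 mm³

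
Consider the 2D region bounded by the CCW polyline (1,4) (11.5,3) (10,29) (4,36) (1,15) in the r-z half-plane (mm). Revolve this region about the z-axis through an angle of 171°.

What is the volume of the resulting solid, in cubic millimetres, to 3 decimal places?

Profile (r,z), 5 vertices: (1,4) (11.5,3) (10,29) (4,36) (1,15)
edge 0: (1,4)→(11.5,3)  cross = 1·3 − 11.5·4 = -43.0000; (r_i+r_j)·cross = 12.5·-43.0000 = -537.5000
edge 1: (11.5,3)→(10,29)  cross = 11.5·29 − 10·3 = 303.5000; (r_i+r_j)·cross = 21.5·303.5000 = 6525.2500
edge 2: (10,29)→(4,36)  cross = 10·36 − 4·29 = 244.0000; (r_i+r_j)·cross = 14·244.0000 = 3416.0000
edge 3: (4,36)→(1,15)  cross = 4·15 − 1·36 = 24.0000; (r_i+r_j)·cross = 5·24.0000 = 120.0000
edge 4: (1,15)→(1,4)  cross = 1·4 − 1·15 = -11.0000; (r_i+r_j)·cross = 2·-11.0000 = -22.0000
Σcross = 517.5000 → A = |Σcross|/2 = 258.7500 mm²
Σ(r_i+r_j)·cross = 9501.7500 → first moment M = |Σ|/6 = 1583.6250
R_c = M/A = 1583.6250/258.7500 = 6.1203 mm
θ = 171° = 2.984513 rad
V = θ·R_c·A = 2.984513·6.1203·258.7500 = 4726.349 mm³

Volume = 4726.349 mm³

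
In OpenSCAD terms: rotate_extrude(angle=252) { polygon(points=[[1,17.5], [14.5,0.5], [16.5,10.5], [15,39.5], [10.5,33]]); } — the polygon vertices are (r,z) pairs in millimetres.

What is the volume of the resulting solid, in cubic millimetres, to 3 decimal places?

Volume = 14578.299 mm³

Profile (r,z), 5 vertices: (1,17.5) (14.5,0.5) (16.5,10.5) (15,39.5) (10.5,33)
edge 0: (1,17.5)→(14.5,0.5)  cross = 1·0.5 − 14.5·17.5 = -253.2500; (r_i+r_j)·cross = 15.5·-253.2500 = -3925.3750
edge 1: (14.5,0.5)→(16.5,10.5)  cross = 14.5·10.5 − 16.5·0.5 = 144.0000; (r_i+r_j)·cross = 31·144.0000 = 4464.0000
edge 2: (16.5,10.5)→(15,39.5)  cross = 16.5·39.5 − 15·10.5 = 494.2500; (r_i+r_j)·cross = 31.5·494.2500 = 15568.8750
edge 3: (15,39.5)→(10.5,33)  cross = 15·33 − 10.5·39.5 = 80.2500; (r_i+r_j)·cross = 25.5·80.2500 = 2046.3750
edge 4: (10.5,33)→(1,17.5)  cross = 10.5·17.5 − 1·33 = 150.7500; (r_i+r_j)·cross = 11.5·150.7500 = 1733.6250
Σcross = 616.0000 → A = |Σcross|/2 = 308.0000 mm²
Σ(r_i+r_j)·cross = 19887.5000 → first moment M = |Σ|/6 = 3314.5833
R_c = M/A = 3314.5833/308.0000 = 10.7616 mm
θ = 252° = 4.398230 rad
V = θ·R_c·A = 4.398230·10.7616·308.0000 = 14578.299 mm³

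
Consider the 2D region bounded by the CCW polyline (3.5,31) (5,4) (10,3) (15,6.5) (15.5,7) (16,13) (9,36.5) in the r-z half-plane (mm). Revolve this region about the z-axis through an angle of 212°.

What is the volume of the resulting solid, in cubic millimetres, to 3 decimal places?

Volume = 9522.202 mm³

Profile (r,z), 7 vertices: (3.5,31) (5,4) (10,3) (15,6.5) (15.5,7) (16,13) (9,36.5)
edge 0: (3.5,31)→(5,4)  cross = 3.5·4 − 5·31 = -141.0000; (r_i+r_j)·cross = 8.5·-141.0000 = -1198.5000
edge 1: (5,4)→(10,3)  cross = 5·3 − 10·4 = -25.0000; (r_i+r_j)·cross = 15·-25.0000 = -375.0000
edge 2: (10,3)→(15,6.5)  cross = 10·6.5 − 15·3 = 20.0000; (r_i+r_j)·cross = 25·20.0000 = 500.0000
edge 3: (15,6.5)→(15.5,7)  cross = 15·7 − 15.5·6.5 = 4.2500; (r_i+r_j)·cross = 30.5·4.2500 = 129.6250
edge 4: (15.5,7)→(16,13)  cross = 15.5·13 − 16·7 = 89.5000; (r_i+r_j)·cross = 31.5·89.5000 = 2819.2500
edge 5: (16,13)→(9,36.5)  cross = 16·36.5 − 9·13 = 467.0000; (r_i+r_j)·cross = 25·467.0000 = 11675.0000
edge 6: (9,36.5)→(3.5,31)  cross = 9·31 − 3.5·36.5 = 151.2500; (r_i+r_j)·cross = 12.5·151.2500 = 1890.6250
Σcross = 566.0000 → A = |Σcross|/2 = 283.0000 mm²
Σ(r_i+r_j)·cross = 15441.0000 → first moment M = |Σ|/6 = 2573.5000
R_c = M/A = 2573.5000/283.0000 = 9.0936 mm
θ = 212° = 3.700098 rad
V = θ·R_c·A = 3.700098·9.0936·283.0000 = 9522.202 mm³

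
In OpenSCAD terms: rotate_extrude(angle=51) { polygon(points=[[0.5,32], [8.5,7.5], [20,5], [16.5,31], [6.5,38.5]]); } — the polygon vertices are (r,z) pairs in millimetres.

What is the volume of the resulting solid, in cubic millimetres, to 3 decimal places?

Profile (r,z), 5 vertices: (0.5,32) (8.5,7.5) (20,5) (16.5,31) (6.5,38.5)
edge 0: (0.5,32)→(8.5,7.5)  cross = 0.5·7.5 − 8.5·32 = -268.2500; (r_i+r_j)·cross = 9·-268.2500 = -2414.2500
edge 1: (8.5,7.5)→(20,5)  cross = 8.5·5 − 20·7.5 = -107.5000; (r_i+r_j)·cross = 28.5·-107.5000 = -3063.7500
edge 2: (20,5)→(16.5,31)  cross = 20·31 − 16.5·5 = 537.5000; (r_i+r_j)·cross = 36.5·537.5000 = 19618.7500
edge 3: (16.5,31)→(6.5,38.5)  cross = 16.5·38.5 − 6.5·31 = 433.7500; (r_i+r_j)·cross = 23·433.7500 = 9976.2500
edge 4: (6.5,38.5)→(0.5,32)  cross = 6.5·32 − 0.5·38.5 = 188.7500; (r_i+r_j)·cross = 7·188.7500 = 1321.2500
Σcross = 784.2500 → A = |Σcross|/2 = 392.1250 mm²
Σ(r_i+r_j)·cross = 25438.2500 → first moment M = |Σ|/6 = 4239.7083
R_c = M/A = 4239.7083/392.1250 = 10.8121 mm
θ = 51° = 0.890118 rad
V = θ·R_c·A = 0.890118·10.8121·392.1250 = 3773.840 mm³

Volume = 3773.840 mm³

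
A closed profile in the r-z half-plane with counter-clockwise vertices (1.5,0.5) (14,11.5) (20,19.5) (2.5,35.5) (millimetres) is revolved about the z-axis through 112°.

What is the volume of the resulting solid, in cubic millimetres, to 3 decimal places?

Volume = 5307.523 mm³

Profile (r,z), 4 vertices: (1.5,0.5) (14,11.5) (20,19.5) (2.5,35.5)
edge 0: (1.5,0.5)→(14,11.5)  cross = 1.5·11.5 − 14·0.5 = 10.2500; (r_i+r_j)·cross = 15.5·10.2500 = 158.8750
edge 1: (14,11.5)→(20,19.5)  cross = 14·19.5 − 20·11.5 = 43.0000; (r_i+r_j)·cross = 34·43.0000 = 1462.0000
edge 2: (20,19.5)→(2.5,35.5)  cross = 20·35.5 − 2.5·19.5 = 661.2500; (r_i+r_j)·cross = 22.5·661.2500 = 14878.1250
edge 3: (2.5,35.5)→(1.5,0.5)  cross = 2.5·0.5 − 1.5·35.5 = -52.0000; (r_i+r_j)·cross = 4·-52.0000 = -208.0000
Σcross = 662.5000 → A = |Σcross|/2 = 331.2500 mm²
Σ(r_i+r_j)·cross = 16291.0000 → first moment M = |Σ|/6 = 2715.1667
R_c = M/A = 2715.1667/331.2500 = 8.1967 mm
θ = 112° = 1.954769 rad
V = θ·R_c·A = 1.954769·8.1967·331.2500 = 5307.523 mm³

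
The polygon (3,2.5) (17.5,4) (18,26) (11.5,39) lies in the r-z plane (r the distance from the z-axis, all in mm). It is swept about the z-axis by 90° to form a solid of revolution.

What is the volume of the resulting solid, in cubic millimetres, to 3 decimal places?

Volume = 6166.554 mm³

Profile (r,z), 4 vertices: (3,2.5) (17.5,4) (18,26) (11.5,39)
edge 0: (3,2.5)→(17.5,4)  cross = 3·4 − 17.5·2.5 = -31.7500; (r_i+r_j)·cross = 20.5·-31.7500 = -650.8750
edge 1: (17.5,4)→(18,26)  cross = 17.5·26 − 18·4 = 383.0000; (r_i+r_j)·cross = 35.5·383.0000 = 13596.5000
edge 2: (18,26)→(11.5,39)  cross = 18·39 − 11.5·26 = 403.0000; (r_i+r_j)·cross = 29.5·403.0000 = 11888.5000
edge 3: (11.5,39)→(3,2.5)  cross = 11.5·2.5 − 3·39 = -88.2500; (r_i+r_j)·cross = 14.5·-88.2500 = -1279.6250
Σcross = 666.0000 → A = |Σcross|/2 = 333.0000 mm²
Σ(r_i+r_j)·cross = 23554.5000 → first moment M = |Σ|/6 = 3925.7500
R_c = M/A = 3925.7500/333.0000 = 11.7890 mm
θ = 90° = 1.570796 rad
V = θ·R_c·A = 1.570796·11.7890·333.0000 = 6166.554 mm³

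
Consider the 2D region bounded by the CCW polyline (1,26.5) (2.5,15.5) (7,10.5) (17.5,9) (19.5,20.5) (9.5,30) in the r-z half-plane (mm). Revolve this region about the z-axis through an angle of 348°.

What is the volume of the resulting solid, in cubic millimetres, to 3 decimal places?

Profile (r,z), 6 vertices: (1,26.5) (2.5,15.5) (7,10.5) (17.5,9) (19.5,20.5) (9.5,30)
edge 0: (1,26.5)→(2.5,15.5)  cross = 1·15.5 − 2.5·26.5 = -50.7500; (r_i+r_j)·cross = 3.5·-50.7500 = -177.6250
edge 1: (2.5,15.5)→(7,10.5)  cross = 2.5·10.5 − 7·15.5 = -82.2500; (r_i+r_j)·cross = 9.5·-82.2500 = -781.3750
edge 2: (7,10.5)→(17.5,9)  cross = 7·9 − 17.5·10.5 = -120.7500; (r_i+r_j)·cross = 24.5·-120.7500 = -2958.3750
edge 3: (17.5,9)→(19.5,20.5)  cross = 17.5·20.5 − 19.5·9 = 183.2500; (r_i+r_j)·cross = 37·183.2500 = 6780.2500
edge 4: (19.5,20.5)→(9.5,30)  cross = 19.5·30 − 9.5·20.5 = 390.2500; (r_i+r_j)·cross = 29·390.2500 = 11317.2500
edge 5: (9.5,30)→(1,26.5)  cross = 9.5·26.5 − 1·30 = 221.7500; (r_i+r_j)·cross = 10.5·221.7500 = 2328.3750
Σcross = 541.5000 → A = |Σcross|/2 = 270.7500 mm²
Σ(r_i+r_j)·cross = 16508.5000 → first moment M = |Σ|/6 = 2751.4167
R_c = M/A = 2751.4167/270.7500 = 10.1622 mm
θ = 348° = 6.073746 rad
V = θ·R_c·A = 6.073746·10.1622·270.7500 = 16711.405 mm³

Volume = 16711.405 mm³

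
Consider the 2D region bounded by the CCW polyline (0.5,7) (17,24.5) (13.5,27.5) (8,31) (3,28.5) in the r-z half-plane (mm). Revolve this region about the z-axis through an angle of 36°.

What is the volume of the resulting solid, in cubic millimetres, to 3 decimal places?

Volume = 846.044 mm³

Profile (r,z), 5 vertices: (0.5,7) (17,24.5) (13.5,27.5) (8,31) (3,28.5)
edge 0: (0.5,7)→(17,24.5)  cross = 0.5·24.5 − 17·7 = -106.7500; (r_i+r_j)·cross = 17.5·-106.7500 = -1868.1250
edge 1: (17,24.5)→(13.5,27.5)  cross = 17·27.5 − 13.5·24.5 = 136.7500; (r_i+r_j)·cross = 30.5·136.7500 = 4170.8750
edge 2: (13.5,27.5)→(8,31)  cross = 13.5·31 − 8·27.5 = 198.5000; (r_i+r_j)·cross = 21.5·198.5000 = 4267.7500
edge 3: (8,31)→(3,28.5)  cross = 8·28.5 − 3·31 = 135.0000; (r_i+r_j)·cross = 11·135.0000 = 1485.0000
edge 4: (3,28.5)→(0.5,7)  cross = 3·7 − 0.5·28.5 = 6.7500; (r_i+r_j)·cross = 3.5·6.7500 = 23.6250
Σcross = 370.2500 → A = |Σcross|/2 = 185.1250 mm²
Σ(r_i+r_j)·cross = 8079.1250 → first moment M = |Σ|/6 = 1346.5208
R_c = M/A = 1346.5208/185.1250 = 7.2736 mm
θ = 36° = 0.628319 rad
V = θ·R_c·A = 0.628319·7.2736·185.1250 = 846.044 mm³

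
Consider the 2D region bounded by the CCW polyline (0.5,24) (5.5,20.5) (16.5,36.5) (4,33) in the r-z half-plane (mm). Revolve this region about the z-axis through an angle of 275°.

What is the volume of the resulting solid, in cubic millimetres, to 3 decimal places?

Volume = 3816.926 mm³

Profile (r,z), 4 vertices: (0.5,24) (5.5,20.5) (16.5,36.5) (4,33)
edge 0: (0.5,24)→(5.5,20.5)  cross = 0.5·20.5 − 5.5·24 = -121.7500; (r_i+r_j)·cross = 6·-121.7500 = -730.5000
edge 1: (5.5,20.5)→(16.5,36.5)  cross = 5.5·36.5 − 16.5·20.5 = -137.5000; (r_i+r_j)·cross = 22·-137.5000 = -3025.0000
edge 2: (16.5,36.5)→(4,33)  cross = 16.5·33 − 4·36.5 = 398.5000; (r_i+r_j)·cross = 20.5·398.5000 = 8169.2500
edge 3: (4,33)→(0.5,24)  cross = 4·24 − 0.5·33 = 79.5000; (r_i+r_j)·cross = 4.5·79.5000 = 357.7500
Σcross = 218.7500 → A = |Σcross|/2 = 109.3750 mm²
Σ(r_i+r_j)·cross = 4771.5000 → first moment M = |Σ|/6 = 795.2500
R_c = M/A = 795.2500/109.3750 = 7.2709 mm
θ = 275° = 4.799655 rad
V = θ·R_c·A = 4.799655·7.2709·109.3750 = 3816.926 mm³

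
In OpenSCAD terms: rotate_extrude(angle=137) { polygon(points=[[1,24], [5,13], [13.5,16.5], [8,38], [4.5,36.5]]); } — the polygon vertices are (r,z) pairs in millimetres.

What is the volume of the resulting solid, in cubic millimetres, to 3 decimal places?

Volume = 3082.428 mm³

Profile (r,z), 5 vertices: (1,24) (5,13) (13.5,16.5) (8,38) (4.5,36.5)
edge 0: (1,24)→(5,13)  cross = 1·13 − 5·24 = -107.0000; (r_i+r_j)·cross = 6·-107.0000 = -642.0000
edge 1: (5,13)→(13.5,16.5)  cross = 5·16.5 − 13.5·13 = -93.0000; (r_i+r_j)·cross = 18.5·-93.0000 = -1720.5000
edge 2: (13.5,16.5)→(8,38)  cross = 13.5·38 − 8·16.5 = 381.0000; (r_i+r_j)·cross = 21.5·381.0000 = 8191.5000
edge 3: (8,38)→(4.5,36.5)  cross = 8·36.5 − 4.5·38 = 121.0000; (r_i+r_j)·cross = 12.5·121.0000 = 1512.5000
edge 4: (4.5,36.5)→(1,24)  cross = 4.5·24 − 1·36.5 = 71.5000; (r_i+r_j)·cross = 5.5·71.5000 = 393.2500
Σcross = 373.5000 → A = |Σcross|/2 = 186.7500 mm²
Σ(r_i+r_j)·cross = 7734.7500 → first moment M = |Σ|/6 = 1289.1250
R_c = M/A = 1289.1250/186.7500 = 6.9029 mm
θ = 137° = 2.391101 rad
V = θ·R_c·A = 2.391101·6.9029·186.7500 = 3082.428 mm³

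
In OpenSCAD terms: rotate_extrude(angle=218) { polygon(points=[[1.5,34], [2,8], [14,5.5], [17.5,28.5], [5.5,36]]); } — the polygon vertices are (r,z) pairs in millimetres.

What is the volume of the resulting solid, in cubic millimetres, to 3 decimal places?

Volume = 12391.261 mm³

Profile (r,z), 5 vertices: (1.5,34) (2,8) (14,5.5) (17.5,28.5) (5.5,36)
edge 0: (1.5,34)→(2,8)  cross = 1.5·8 − 2·34 = -56.0000; (r_i+r_j)·cross = 3.5·-56.0000 = -196.0000
edge 1: (2,8)→(14,5.5)  cross = 2·5.5 − 14·8 = -101.0000; (r_i+r_j)·cross = 16·-101.0000 = -1616.0000
edge 2: (14,5.5)→(17.5,28.5)  cross = 14·28.5 − 17.5·5.5 = 302.7500; (r_i+r_j)·cross = 31.5·302.7500 = 9536.6250
edge 3: (17.5,28.5)→(5.5,36)  cross = 17.5·36 − 5.5·28.5 = 473.2500; (r_i+r_j)·cross = 23·473.2500 = 10884.7500
edge 4: (5.5,36)→(1.5,34)  cross = 5.5·34 − 1.5·36 = 133.0000; (r_i+r_j)·cross = 7·133.0000 = 931.0000
Σcross = 752.0000 → A = |Σcross|/2 = 376.0000 mm²
Σ(r_i+r_j)·cross = 19540.3750 → first moment M = |Σ|/6 = 3256.7292
R_c = M/A = 3256.7292/376.0000 = 8.6615 mm
θ = 218° = 3.804818 rad
V = θ·R_c·A = 3.804818·8.6615·376.0000 = 12391.261 mm³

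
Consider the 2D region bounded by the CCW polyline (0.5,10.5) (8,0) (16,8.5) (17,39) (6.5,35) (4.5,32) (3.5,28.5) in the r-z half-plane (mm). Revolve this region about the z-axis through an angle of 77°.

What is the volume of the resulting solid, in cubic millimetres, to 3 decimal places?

Profile (r,z), 7 vertices: (0.5,10.5) (8,0) (16,8.5) (17,39) (6.5,35) (4.5,32) (3.5,28.5)
edge 0: (0.5,10.5)→(8,0)  cross = 0.5·0 − 8·10.5 = -84.0000; (r_i+r_j)·cross = 8.5·-84.0000 = -714.0000
edge 1: (8,0)→(16,8.5)  cross = 8·8.5 − 16·0 = 68.0000; (r_i+r_j)·cross = 24·68.0000 = 1632.0000
edge 2: (16,8.5)→(17,39)  cross = 16·39 − 17·8.5 = 479.5000; (r_i+r_j)·cross = 33·479.5000 = 15823.5000
edge 3: (17,39)→(6.5,35)  cross = 17·35 − 6.5·39 = 341.5000; (r_i+r_j)·cross = 23.5·341.5000 = 8025.2500
edge 4: (6.5,35)→(4.5,32)  cross = 6.5·32 − 4.5·35 = 50.5000; (r_i+r_j)·cross = 11·50.5000 = 555.5000
edge 5: (4.5,32)→(3.5,28.5)  cross = 4.5·28.5 − 3.5·32 = 16.2500; (r_i+r_j)·cross = 8·16.2500 = 130.0000
edge 6: (3.5,28.5)→(0.5,10.5)  cross = 3.5·10.5 − 0.5·28.5 = 22.5000; (r_i+r_j)·cross = 4·22.5000 = 90.0000
Σcross = 894.2500 → A = |Σcross|/2 = 447.1250 mm²
Σ(r_i+r_j)·cross = 25542.2500 → first moment M = |Σ|/6 = 4257.0417
R_c = M/A = 4257.0417/447.1250 = 9.5209 mm
θ = 77° = 1.343904 rad
V = θ·R_c·A = 1.343904·9.5209·447.1250 = 5721.053 mm³

Volume = 5721.053 mm³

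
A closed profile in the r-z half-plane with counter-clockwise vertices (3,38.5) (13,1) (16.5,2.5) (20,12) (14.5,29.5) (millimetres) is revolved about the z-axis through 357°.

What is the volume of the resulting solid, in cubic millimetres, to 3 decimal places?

Volume = 21274.764 mm³

Profile (r,z), 5 vertices: (3,38.5) (13,1) (16.5,2.5) (20,12) (14.5,29.5)
edge 0: (3,38.5)→(13,1)  cross = 3·1 − 13·38.5 = -497.5000; (r_i+r_j)·cross = 16·-497.5000 = -7960.0000
edge 1: (13,1)→(16.5,2.5)  cross = 13·2.5 − 16.5·1 = 16.0000; (r_i+r_j)·cross = 29.5·16.0000 = 472.0000
edge 2: (16.5,2.5)→(20,12)  cross = 16.5·12 − 20·2.5 = 148.0000; (r_i+r_j)·cross = 36.5·148.0000 = 5402.0000
edge 3: (20,12)→(14.5,29.5)  cross = 20·29.5 − 14.5·12 = 416.0000; (r_i+r_j)·cross = 34.5·416.0000 = 14352.0000
edge 4: (14.5,29.5)→(3,38.5)  cross = 14.5·38.5 − 3·29.5 = 469.7500; (r_i+r_j)·cross = 17.5·469.7500 = 8220.6250
Σcross = 552.2500 → A = |Σcross|/2 = 276.1250 mm²
Σ(r_i+r_j)·cross = 20486.6250 → first moment M = |Σ|/6 = 3414.4375
R_c = M/A = 3414.4375/276.1250 = 12.3656 mm
θ = 357° = 6.230825 rad
V = θ·R_c·A = 6.230825·12.3656·276.1250 = 21274.764 mm³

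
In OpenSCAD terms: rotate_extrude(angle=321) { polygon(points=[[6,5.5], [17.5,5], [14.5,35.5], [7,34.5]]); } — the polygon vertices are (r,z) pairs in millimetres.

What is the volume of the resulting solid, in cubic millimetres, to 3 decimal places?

Volume = 17951.599 mm³

Profile (r,z), 4 vertices: (6,5.5) (17.5,5) (14.5,35.5) (7,34.5)
edge 0: (6,5.5)→(17.5,5)  cross = 6·5 − 17.5·5.5 = -66.2500; (r_i+r_j)·cross = 23.5·-66.2500 = -1556.8750
edge 1: (17.5,5)→(14.5,35.5)  cross = 17.5·35.5 − 14.5·5 = 548.7500; (r_i+r_j)·cross = 32·548.7500 = 17560.0000
edge 2: (14.5,35.5)→(7,34.5)  cross = 14.5·34.5 − 7·35.5 = 251.7500; (r_i+r_j)·cross = 21.5·251.7500 = 5412.6250
edge 3: (7,34.5)→(6,5.5)  cross = 7·5.5 − 6·34.5 = -168.5000; (r_i+r_j)·cross = 13·-168.5000 = -2190.5000
Σcross = 565.7500 → A = |Σcross|/2 = 282.8750 mm²
Σ(r_i+r_j)·cross = 19225.2500 → first moment M = |Σ|/6 = 3204.2083
R_c = M/A = 3204.2083/282.8750 = 11.3273 mm
θ = 321° = 5.602507 rad
V = θ·R_c·A = 5.602507·11.3273·282.8750 = 17951.599 mm³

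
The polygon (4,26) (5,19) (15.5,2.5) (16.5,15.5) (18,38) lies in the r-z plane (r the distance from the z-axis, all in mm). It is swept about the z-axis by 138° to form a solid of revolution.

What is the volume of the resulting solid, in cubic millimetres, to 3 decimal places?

Profile (r,z), 5 vertices: (4,26) (5,19) (15.5,2.5) (16.5,15.5) (18,38)
edge 0: (4,26)→(5,19)  cross = 4·19 − 5·26 = -54.0000; (r_i+r_j)·cross = 9·-54.0000 = -486.0000
edge 1: (5,19)→(15.5,2.5)  cross = 5·2.5 − 15.5·19 = -282.0000; (r_i+r_j)·cross = 20.5·-282.0000 = -5781.0000
edge 2: (15.5,2.5)→(16.5,15.5)  cross = 15.5·15.5 − 16.5·2.5 = 199.0000; (r_i+r_j)·cross = 32·199.0000 = 6368.0000
edge 3: (16.5,15.5)→(18,38)  cross = 16.5·38 − 18·15.5 = 348.0000; (r_i+r_j)·cross = 34.5·348.0000 = 12006.0000
edge 4: (18,38)→(4,26)  cross = 18·26 − 4·38 = 316.0000; (r_i+r_j)·cross = 22·316.0000 = 6952.0000
Σcross = 527.0000 → A = |Σcross|/2 = 263.5000 mm²
Σ(r_i+r_j)·cross = 19059.0000 → first moment M = |Σ|/6 = 3176.5000
R_c = M/A = 3176.5000/263.5000 = 12.0550 mm
θ = 138° = 2.408554 rad
V = θ·R_c·A = 2.408554·12.0550·263.5000 = 7650.773 mm³

Volume = 7650.773 mm³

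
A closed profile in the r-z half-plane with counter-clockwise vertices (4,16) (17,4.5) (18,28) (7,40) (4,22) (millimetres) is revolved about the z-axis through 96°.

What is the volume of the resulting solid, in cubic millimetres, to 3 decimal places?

Volume = 5957.297 mm³

Profile (r,z), 5 vertices: (4,16) (17,4.5) (18,28) (7,40) (4,22)
edge 0: (4,16)→(17,4.5)  cross = 4·4.5 − 17·16 = -254.0000; (r_i+r_j)·cross = 21·-254.0000 = -5334.0000
edge 1: (17,4.5)→(18,28)  cross = 17·28 − 18·4.5 = 395.0000; (r_i+r_j)·cross = 35·395.0000 = 13825.0000
edge 2: (18,28)→(7,40)  cross = 18·40 − 7·28 = 524.0000; (r_i+r_j)·cross = 25·524.0000 = 13100.0000
edge 3: (7,40)→(4,22)  cross = 7·22 − 4·40 = -6.0000; (r_i+r_j)·cross = 11·-6.0000 = -66.0000
edge 4: (4,22)→(4,16)  cross = 4·16 − 4·22 = -24.0000; (r_i+r_j)·cross = 8·-24.0000 = -192.0000
Σcross = 635.0000 → A = |Σcross|/2 = 317.5000 mm²
Σ(r_i+r_j)·cross = 21333.0000 → first moment M = |Σ|/6 = 3555.5000
R_c = M/A = 3555.5000/317.5000 = 11.1984 mm
θ = 96° = 1.675516 rad
V = θ·R_c·A = 1.675516·11.1984·317.5000 = 5957.297 mm³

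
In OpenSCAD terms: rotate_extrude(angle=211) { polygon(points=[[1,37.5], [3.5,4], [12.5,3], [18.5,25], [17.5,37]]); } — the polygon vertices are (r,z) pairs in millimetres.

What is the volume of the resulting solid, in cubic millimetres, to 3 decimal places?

Profile (r,z), 5 vertices: (1,37.5) (3.5,4) (12.5,3) (18.5,25) (17.5,37)
edge 0: (1,37.5)→(3.5,4)  cross = 1·4 − 3.5·37.5 = -127.2500; (r_i+r_j)·cross = 4.5·-127.2500 = -572.6250
edge 1: (3.5,4)→(12.5,3)  cross = 3.5·3 − 12.5·4 = -39.5000; (r_i+r_j)·cross = 16·-39.5000 = -632.0000
edge 2: (12.5,3)→(18.5,25)  cross = 12.5·25 − 18.5·3 = 257.0000; (r_i+r_j)·cross = 31·257.0000 = 7967.0000
edge 3: (18.5,25)→(17.5,37)  cross = 18.5·37 − 17.5·25 = 247.0000; (r_i+r_j)·cross = 36·247.0000 = 8892.0000
edge 4: (17.5,37)→(1,37.5)  cross = 17.5·37.5 − 1·37 = 619.2500; (r_i+r_j)·cross = 18.5·619.2500 = 11456.1250
Σcross = 956.5000 → A = |Σcross|/2 = 478.2500 mm²
Σ(r_i+r_j)·cross = 27110.5000 → first moment M = |Σ|/6 = 4518.4167
R_c = M/A = 4518.4167/478.2500 = 9.4478 mm
θ = 211° = 3.682645 rad
V = θ·R_c·A = 3.682645·9.4478·478.2500 = 16639.723 mm³

Volume = 16639.723 mm³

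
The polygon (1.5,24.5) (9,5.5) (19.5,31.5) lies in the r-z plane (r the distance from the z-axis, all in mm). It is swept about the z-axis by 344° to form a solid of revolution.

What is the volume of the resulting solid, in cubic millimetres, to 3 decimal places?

Volume = 11842.757 mm³

Profile (r,z), 3 vertices: (1.5,24.5) (9,5.5) (19.5,31.5)
edge 0: (1.5,24.5)→(9,5.5)  cross = 1.5·5.5 − 9·24.5 = -212.2500; (r_i+r_j)·cross = 10.5·-212.2500 = -2228.6250
edge 1: (9,5.5)→(19.5,31.5)  cross = 9·31.5 − 19.5·5.5 = 176.2500; (r_i+r_j)·cross = 28.5·176.2500 = 5023.1250
edge 2: (19.5,31.5)→(1.5,24.5)  cross = 19.5·24.5 − 1.5·31.5 = 430.5000; (r_i+r_j)·cross = 21·430.5000 = 9040.5000
Σcross = 394.5000 → A = |Σcross|/2 = 197.2500 mm²
Σ(r_i+r_j)·cross = 11835.0000 → first moment M = |Σ|/6 = 1972.5000
R_c = M/A = 1972.5000/197.2500 = 10.0000 mm
θ = 344° = 6.003933 rad
V = θ·R_c·A = 6.003933·10.0000·197.2500 = 11842.757 mm³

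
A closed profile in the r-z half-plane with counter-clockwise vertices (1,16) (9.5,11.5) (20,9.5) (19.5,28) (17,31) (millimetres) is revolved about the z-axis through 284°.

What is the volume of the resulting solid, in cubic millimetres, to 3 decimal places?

Profile (r,z), 5 vertices: (1,16) (9.5,11.5) (20,9.5) (19.5,28) (17,31)
edge 0: (1,16)→(9.5,11.5)  cross = 1·11.5 − 9.5·16 = -140.5000; (r_i+r_j)·cross = 10.5·-140.5000 = -1475.2500
edge 1: (9.5,11.5)→(20,9.5)  cross = 9.5·9.5 − 20·11.5 = -139.7500; (r_i+r_j)·cross = 29.5·-139.7500 = -4122.6250
edge 2: (20,9.5)→(19.5,28)  cross = 20·28 − 19.5·9.5 = 374.7500; (r_i+r_j)·cross = 39.5·374.7500 = 14802.6250
edge 3: (19.5,28)→(17,31)  cross = 19.5·31 − 17·28 = 128.5000; (r_i+r_j)·cross = 36.5·128.5000 = 4690.2500
edge 4: (17,31)→(1,16)  cross = 17·16 − 1·31 = 241.0000; (r_i+r_j)·cross = 18·241.0000 = 4338.0000
Σcross = 464.0000 → A = |Σcross|/2 = 232.0000 mm²
Σ(r_i+r_j)·cross = 18233.0000 → first moment M = |Σ|/6 = 3038.8333
R_c = M/A = 3038.8333/232.0000 = 13.0984 mm
θ = 284° = 4.956735 rad
V = θ·R_c·A = 4.956735·13.0984·232.0000 = 15062.692 mm³

Volume = 15062.692 mm³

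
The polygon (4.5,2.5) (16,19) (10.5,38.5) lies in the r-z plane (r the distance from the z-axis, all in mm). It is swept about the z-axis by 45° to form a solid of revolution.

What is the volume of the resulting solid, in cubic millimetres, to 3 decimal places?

Volume = 1278.236 mm³

Profile (r,z), 3 vertices: (4.5,2.5) (16,19) (10.5,38.5)
edge 0: (4.5,2.5)→(16,19)  cross = 4.5·19 − 16·2.5 = 45.5000; (r_i+r_j)·cross = 20.5·45.5000 = 932.7500
edge 1: (16,19)→(10.5,38.5)  cross = 16·38.5 − 10.5·19 = 416.5000; (r_i+r_j)·cross = 26.5·416.5000 = 11037.2500
edge 2: (10.5,38.5)→(4.5,2.5)  cross = 10.5·2.5 − 4.5·38.5 = -147.0000; (r_i+r_j)·cross = 15·-147.0000 = -2205.0000
Σcross = 315.0000 → A = |Σcross|/2 = 157.5000 mm²
Σ(r_i+r_j)·cross = 9765.0000 → first moment M = |Σ|/6 = 1627.5000
R_c = M/A = 1627.5000/157.5000 = 10.3333 mm
θ = 45° = 0.785398 rad
V = θ·R_c·A = 0.785398·10.3333·157.5000 = 1278.236 mm³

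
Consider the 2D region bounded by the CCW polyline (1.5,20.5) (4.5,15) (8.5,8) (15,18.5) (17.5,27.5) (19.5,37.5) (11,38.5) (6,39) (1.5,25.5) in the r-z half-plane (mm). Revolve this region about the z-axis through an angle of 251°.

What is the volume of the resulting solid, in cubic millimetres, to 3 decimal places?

Volume = 15303.969 mm³

Profile (r,z), 9 vertices: (1.5,20.5) (4.5,15) (8.5,8) (15,18.5) (17.5,27.5) (19.5,37.5) (11,38.5) (6,39) (1.5,25.5)
edge 0: (1.5,20.5)→(4.5,15)  cross = 1.5·15 − 4.5·20.5 = -69.7500; (r_i+r_j)·cross = 6·-69.7500 = -418.5000
edge 1: (4.5,15)→(8.5,8)  cross = 4.5·8 − 8.5·15 = -91.5000; (r_i+r_j)·cross = 13·-91.5000 = -1189.5000
edge 2: (8.5,8)→(15,18.5)  cross = 8.5·18.5 − 15·8 = 37.2500; (r_i+r_j)·cross = 23.5·37.2500 = 875.3750
edge 3: (15,18.5)→(17.5,27.5)  cross = 15·27.5 − 17.5·18.5 = 88.7500; (r_i+r_j)·cross = 32.5·88.7500 = 2884.3750
edge 4: (17.5,27.5)→(19.5,37.5)  cross = 17.5·37.5 − 19.5·27.5 = 120.0000; (r_i+r_j)·cross = 37·120.0000 = 4440.0000
edge 5: (19.5,37.5)→(11,38.5)  cross = 19.5·38.5 − 11·37.5 = 338.2500; (r_i+r_j)·cross = 30.5·338.2500 = 10316.6250
edge 6: (11,38.5)→(6,39)  cross = 11·39 − 6·38.5 = 198.0000; (r_i+r_j)·cross = 17·198.0000 = 3366.0000
edge 7: (6,39)→(1.5,25.5)  cross = 6·25.5 − 1.5·39 = 94.5000; (r_i+r_j)·cross = 7.5·94.5000 = 708.7500
edge 8: (1.5,25.5)→(1.5,20.5)  cross = 1.5·20.5 − 1.5·25.5 = -7.5000; (r_i+r_j)·cross = 3·-7.5000 = -22.5000
Σcross = 708.0000 → A = |Σcross|/2 = 354.0000 mm²
Σ(r_i+r_j)·cross = 20960.6250 → first moment M = |Σ|/6 = 3493.4375
R_c = M/A = 3493.4375/354.0000 = 9.8685 mm
θ = 251° = 4.380776 rad
V = θ·R_c·A = 4.380776·9.8685·354.0000 = 15303.969 mm³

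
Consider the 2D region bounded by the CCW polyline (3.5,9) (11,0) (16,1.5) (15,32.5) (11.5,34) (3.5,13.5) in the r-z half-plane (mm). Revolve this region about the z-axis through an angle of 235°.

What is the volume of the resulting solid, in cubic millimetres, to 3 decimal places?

Volume = 12630.386 mm³

Profile (r,z), 6 vertices: (3.5,9) (11,0) (16,1.5) (15,32.5) (11.5,34) (3.5,13.5)
edge 0: (3.5,9)→(11,0)  cross = 3.5·0 − 11·9 = -99.0000; (r_i+r_j)·cross = 14.5·-99.0000 = -1435.5000
edge 1: (11,0)→(16,1.5)  cross = 11·1.5 − 16·0 = 16.5000; (r_i+r_j)·cross = 27·16.5000 = 445.5000
edge 2: (16,1.5)→(15,32.5)  cross = 16·32.5 − 15·1.5 = 497.5000; (r_i+r_j)·cross = 31·497.5000 = 15422.5000
edge 3: (15,32.5)→(11.5,34)  cross = 15·34 − 11.5·32.5 = 136.2500; (r_i+r_j)·cross = 26.5·136.2500 = 3610.6250
edge 4: (11.5,34)→(3.5,13.5)  cross = 11.5·13.5 − 3.5·34 = 36.2500; (r_i+r_j)·cross = 15·36.2500 = 543.7500
edge 5: (3.5,13.5)→(3.5,9)  cross = 3.5·9 − 3.5·13.5 = -15.7500; (r_i+r_j)·cross = 7·-15.7500 = -110.2500
Σcross = 571.7500 → A = |Σcross|/2 = 285.8750 mm²
Σ(r_i+r_j)·cross = 18476.6250 → first moment M = |Σ|/6 = 3079.4375
R_c = M/A = 3079.4375/285.8750 = 10.7720 mm
θ = 235° = 4.101524 rad
V = θ·R_c·A = 4.101524·10.7720·285.8750 = 12630.386 mm³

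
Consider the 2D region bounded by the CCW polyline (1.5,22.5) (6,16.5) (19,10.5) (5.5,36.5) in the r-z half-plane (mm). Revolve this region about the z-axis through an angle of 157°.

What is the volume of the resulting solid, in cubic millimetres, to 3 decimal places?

Profile (r,z), 4 vertices: (1.5,22.5) (6,16.5) (19,10.5) (5.5,36.5)
edge 0: (1.5,22.5)→(6,16.5)  cross = 1.5·16.5 − 6·22.5 = -110.2500; (r_i+r_j)·cross = 7.5·-110.2500 = -826.8750
edge 1: (6,16.5)→(19,10.5)  cross = 6·10.5 − 19·16.5 = -250.5000; (r_i+r_j)·cross = 25·-250.5000 = -6262.5000
edge 2: (19,10.5)→(5.5,36.5)  cross = 19·36.5 − 5.5·10.5 = 635.7500; (r_i+r_j)·cross = 24.5·635.7500 = 15575.8750
edge 3: (5.5,36.5)→(1.5,22.5)  cross = 5.5·22.5 − 1.5·36.5 = 69.0000; (r_i+r_j)·cross = 7·69.0000 = 483.0000
Σcross = 344.0000 → A = |Σcross|/2 = 172.0000 mm²
Σ(r_i+r_j)·cross = 8969.5000 → first moment M = |Σ|/6 = 1494.9167
R_c = M/A = 1494.9167/172.0000 = 8.6914 mm
θ = 157° = 2.740167 rad
V = θ·R_c·A = 2.740167·8.6914·172.0000 = 4096.321 mm³

Volume = 4096.321 mm³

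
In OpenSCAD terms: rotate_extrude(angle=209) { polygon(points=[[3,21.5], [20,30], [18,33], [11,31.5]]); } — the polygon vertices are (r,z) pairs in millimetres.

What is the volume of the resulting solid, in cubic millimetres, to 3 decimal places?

Volume = 2823.349 mm³

Profile (r,z), 4 vertices: (3,21.5) (20,30) (18,33) (11,31.5)
edge 0: (3,21.5)→(20,30)  cross = 3·30 − 20·21.5 = -340.0000; (r_i+r_j)·cross = 23·-340.0000 = -7820.0000
edge 1: (20,30)→(18,33)  cross = 20·33 − 18·30 = 120.0000; (r_i+r_j)·cross = 38·120.0000 = 4560.0000
edge 2: (18,33)→(11,31.5)  cross = 18·31.5 − 11·33 = 204.0000; (r_i+r_j)·cross = 29·204.0000 = 5916.0000
edge 3: (11,31.5)→(3,21.5)  cross = 11·21.5 − 3·31.5 = 142.0000; (r_i+r_j)·cross = 14·142.0000 = 1988.0000
Σcross = 126.0000 → A = |Σcross|/2 = 63.0000 mm²
Σ(r_i+r_j)·cross = 4644.0000 → first moment M = |Σ|/6 = 774.0000
R_c = M/A = 774.0000/63.0000 = 12.2857 mm
θ = 209° = 3.647738 rad
V = θ·R_c·A = 3.647738·12.2857·63.0000 = 2823.349 mm³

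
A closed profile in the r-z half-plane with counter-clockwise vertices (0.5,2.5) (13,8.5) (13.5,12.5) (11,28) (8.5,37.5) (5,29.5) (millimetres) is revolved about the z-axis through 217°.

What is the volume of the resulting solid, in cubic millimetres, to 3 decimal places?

Volume = 6956.442 mm³

Profile (r,z), 6 vertices: (0.5,2.5) (13,8.5) (13.5,12.5) (11,28) (8.5,37.5) (5,29.5)
edge 0: (0.5,2.5)→(13,8.5)  cross = 0.5·8.5 − 13·2.5 = -28.2500; (r_i+r_j)·cross = 13.5·-28.2500 = -381.3750
edge 1: (13,8.5)→(13.5,12.5)  cross = 13·12.5 − 13.5·8.5 = 47.7500; (r_i+r_j)·cross = 26.5·47.7500 = 1265.3750
edge 2: (13.5,12.5)→(11,28)  cross = 13.5·28 − 11·12.5 = 240.5000; (r_i+r_j)·cross = 24.5·240.5000 = 5892.2500
edge 3: (11,28)→(8.5,37.5)  cross = 11·37.5 − 8.5·28 = 174.5000; (r_i+r_j)·cross = 19.5·174.5000 = 3402.7500
edge 4: (8.5,37.5)→(5,29.5)  cross = 8.5·29.5 − 5·37.5 = 63.2500; (r_i+r_j)·cross = 13.5·63.2500 = 853.8750
edge 5: (5,29.5)→(0.5,2.5)  cross = 5·2.5 − 0.5·29.5 = -2.2500; (r_i+r_j)·cross = 5.5·-2.2500 = -12.3750
Σcross = 495.5000 → A = |Σcross|/2 = 247.7500 mm²
Σ(r_i+r_j)·cross = 11020.5000 → first moment M = |Σ|/6 = 1836.7500
R_c = M/A = 1836.7500/247.7500 = 7.4137 mm
θ = 217° = 3.787364 rad
V = θ·R_c·A = 3.787364·7.4137·247.7500 = 6956.442 mm³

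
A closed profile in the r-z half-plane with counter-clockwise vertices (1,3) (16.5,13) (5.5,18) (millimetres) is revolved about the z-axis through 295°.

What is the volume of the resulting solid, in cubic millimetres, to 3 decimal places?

Volume = 3700.643 mm³

Profile (r,z), 3 vertices: (1,3) (16.5,13) (5.5,18)
edge 0: (1,3)→(16.5,13)  cross = 1·13 − 16.5·3 = -36.5000; (r_i+r_j)·cross = 17.5·-36.5000 = -638.7500
edge 1: (16.5,13)→(5.5,18)  cross = 16.5·18 − 5.5·13 = 225.5000; (r_i+r_j)·cross = 22·225.5000 = 4961.0000
edge 2: (5.5,18)→(1,3)  cross = 5.5·3 − 1·18 = -1.5000; (r_i+r_j)·cross = 6.5·-1.5000 = -9.7500
Σcross = 187.5000 → A = |Σcross|/2 = 93.7500 mm²
Σ(r_i+r_j)·cross = 4312.5000 → first moment M = |Σ|/6 = 718.7500
R_c = M/A = 718.7500/93.7500 = 7.6667 mm
θ = 295° = 5.148721 rad
V = θ·R_c·A = 5.148721·7.6667·93.7500 = 3700.643 mm³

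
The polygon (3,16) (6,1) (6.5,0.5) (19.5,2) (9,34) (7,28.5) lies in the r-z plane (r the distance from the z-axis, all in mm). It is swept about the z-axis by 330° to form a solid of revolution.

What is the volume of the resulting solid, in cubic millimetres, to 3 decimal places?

Profile (r,z), 6 vertices: (3,16) (6,1) (6.5,0.5) (19.5,2) (9,34) (7,28.5)
edge 0: (3,16)→(6,1)  cross = 3·1 − 6·16 = -93.0000; (r_i+r_j)·cross = 9·-93.0000 = -837.0000
edge 1: (6,1)→(6.5,0.5)  cross = 6·0.5 − 6.5·1 = -3.5000; (r_i+r_j)·cross = 12.5·-3.5000 = -43.7500
edge 2: (6.5,0.5)→(19.5,2)  cross = 6.5·2 − 19.5·0.5 = 3.2500; (r_i+r_j)·cross = 26·3.2500 = 84.5000
edge 3: (19.5,2)→(9,34)  cross = 19.5·34 − 9·2 = 645.0000; (r_i+r_j)·cross = 28.5·645.0000 = 18382.5000
edge 4: (9,34)→(7,28.5)  cross = 9·28.5 − 7·34 = 18.5000; (r_i+r_j)·cross = 16·18.5000 = 296.0000
edge 5: (7,28.5)→(3,16)  cross = 7·16 − 3·28.5 = 26.5000; (r_i+r_j)·cross = 10·26.5000 = 265.0000
Σcross = 596.7500 → A = |Σcross|/2 = 298.3750 mm²
Σ(r_i+r_j)·cross = 18147.2500 → first moment M = |Σ|/6 = 3024.5417
R_c = M/A = 3024.5417/298.3750 = 10.1367 mm
θ = 330° = 5.759587 rad
V = θ·R_c·A = 5.759587·10.1367·298.3750 = 17420.109 mm³

Volume = 17420.109 mm³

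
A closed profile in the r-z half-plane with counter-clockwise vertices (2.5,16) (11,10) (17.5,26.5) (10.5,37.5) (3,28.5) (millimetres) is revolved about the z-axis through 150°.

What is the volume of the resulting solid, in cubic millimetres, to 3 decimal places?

Profile (r,z), 5 vertices: (2.5,16) (11,10) (17.5,26.5) (10.5,37.5) (3,28.5)
edge 0: (2.5,16)→(11,10)  cross = 2.5·10 − 11·16 = -151.0000; (r_i+r_j)·cross = 13.5·-151.0000 = -2038.5000
edge 1: (11,10)→(17.5,26.5)  cross = 11·26.5 − 17.5·10 = 116.5000; (r_i+r_j)·cross = 28.5·116.5000 = 3320.2500
edge 2: (17.5,26.5)→(10.5,37.5)  cross = 17.5·37.5 − 10.5·26.5 = 378.0000; (r_i+r_j)·cross = 28·378.0000 = 10584.0000
edge 3: (10.5,37.5)→(3,28.5)  cross = 10.5·28.5 − 3·37.5 = 186.7500; (r_i+r_j)·cross = 13.5·186.7500 = 2521.1250
edge 4: (3,28.5)→(2.5,16)  cross = 3·16 − 2.5·28.5 = -23.2500; (r_i+r_j)·cross = 5.5·-23.2500 = -127.8750
Σcross = 507.0000 → A = |Σcross|/2 = 253.5000 mm²
Σ(r_i+r_j)·cross = 14259.0000 → first moment M = |Σ|/6 = 2376.5000
R_c = M/A = 2376.5000/253.5000 = 9.3748 mm
θ = 150° = 2.617994 rad
V = θ·R_c·A = 2.617994·9.3748·253.5000 = 6221.662 mm³

Volume = 6221.662 mm³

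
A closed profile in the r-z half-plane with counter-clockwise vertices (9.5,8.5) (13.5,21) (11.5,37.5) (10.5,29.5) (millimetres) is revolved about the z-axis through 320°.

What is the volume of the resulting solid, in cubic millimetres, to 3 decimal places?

Volume = 3303.559 mm³

Profile (r,z), 4 vertices: (9.5,8.5) (13.5,21) (11.5,37.5) (10.5,29.5)
edge 0: (9.5,8.5)→(13.5,21)  cross = 9.5·21 − 13.5·8.5 = 84.7500; (r_i+r_j)·cross = 23·84.7500 = 1949.2500
edge 1: (13.5,21)→(11.5,37.5)  cross = 13.5·37.5 − 11.5·21 = 264.7500; (r_i+r_j)·cross = 25·264.7500 = 6618.7500
edge 2: (11.5,37.5)→(10.5,29.5)  cross = 11.5·29.5 − 10.5·37.5 = -54.5000; (r_i+r_j)·cross = 22·-54.5000 = -1199.0000
edge 3: (10.5,29.5)→(9.5,8.5)  cross = 10.5·8.5 − 9.5·29.5 = -191.0000; (r_i+r_j)·cross = 20·-191.0000 = -3820.0000
Σcross = 104.0000 → A = |Σcross|/2 = 52.0000 mm²
Σ(r_i+r_j)·cross = 3549.0000 → first moment M = |Σ|/6 = 591.5000
R_c = M/A = 591.5000/52.0000 = 11.3750 mm
θ = 320° = 5.585054 rad
V = θ·R_c·A = 5.585054·11.3750·52.0000 = 3303.559 mm³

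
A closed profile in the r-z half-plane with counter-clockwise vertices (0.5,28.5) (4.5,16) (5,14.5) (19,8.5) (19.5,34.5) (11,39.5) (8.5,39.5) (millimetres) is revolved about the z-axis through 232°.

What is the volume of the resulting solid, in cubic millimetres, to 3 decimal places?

Profile (r,z), 7 vertices: (0.5,28.5) (4.5,16) (5,14.5) (19,8.5) (19.5,34.5) (11,39.5) (8.5,39.5)
edge 0: (0.5,28.5)→(4.5,16)  cross = 0.5·16 − 4.5·28.5 = -120.2500; (r_i+r_j)·cross = 5·-120.2500 = -601.2500
edge 1: (4.5,16)→(5,14.5)  cross = 4.5·14.5 − 5·16 = -14.7500; (r_i+r_j)·cross = 9.5·-14.7500 = -140.1250
edge 2: (5,14.5)→(19,8.5)  cross = 5·8.5 − 19·14.5 = -233.0000; (r_i+r_j)·cross = 24·-233.0000 = -5592.0000
edge 3: (19,8.5)→(19.5,34.5)  cross = 19·34.5 − 19.5·8.5 = 489.7500; (r_i+r_j)·cross = 38.5·489.7500 = 18855.3750
edge 4: (19.5,34.5)→(11,39.5)  cross = 19.5·39.5 − 11·34.5 = 390.7500; (r_i+r_j)·cross = 30.5·390.7500 = 11917.8750
edge 5: (11,39.5)→(8.5,39.5)  cross = 11·39.5 − 8.5·39.5 = 98.7500; (r_i+r_j)·cross = 19.5·98.7500 = 1925.6250
edge 6: (8.5,39.5)→(0.5,28.5)  cross = 8.5·28.5 − 0.5·39.5 = 222.5000; (r_i+r_j)·cross = 9·222.5000 = 2002.5000
Σcross = 833.7500 → A = |Σcross|/2 = 416.8750 mm²
Σ(r_i+r_j)·cross = 28368.0000 → first moment M = |Σ|/6 = 4728.0000
R_c = M/A = 4728.0000/416.8750 = 11.3415 mm
θ = 232° = 4.049164 rad
V = θ·R_c·A = 4.049164·11.3415·416.8750 = 19144.447 mm³

Volume = 19144.447 mm³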